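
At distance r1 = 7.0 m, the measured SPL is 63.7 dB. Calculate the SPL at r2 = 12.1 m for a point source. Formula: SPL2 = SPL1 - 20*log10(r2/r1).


r2/r1 = 12.1/7.0 = 1.72857
Correction = 20*log10(1.72857) = 4.75374 dB
SPL2 = 63.7 - 4.75374 = 58.946 dB


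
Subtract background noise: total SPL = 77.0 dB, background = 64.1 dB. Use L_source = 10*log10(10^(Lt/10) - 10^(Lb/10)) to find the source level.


10^(77.0/10) = 5.01187e+07
10^(64.1/10) = 2.5704e+06
Difference = 5.01187e+07 - 2.5704e+06 = 4.75483e+07
L_source = 10*log10(4.75483e+07) = 76.771 dB


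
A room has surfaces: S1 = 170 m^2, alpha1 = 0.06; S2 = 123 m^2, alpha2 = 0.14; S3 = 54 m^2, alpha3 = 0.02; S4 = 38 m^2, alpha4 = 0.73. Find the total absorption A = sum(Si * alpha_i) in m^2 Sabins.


170 * 0.06 = 10.2
123 * 0.14 = 17.22
54 * 0.02 = 1.08
38 * 0.73 = 27.74
A_total = 10.2 + 17.22 + 1.08 + 27.74 = 56.24 m^2


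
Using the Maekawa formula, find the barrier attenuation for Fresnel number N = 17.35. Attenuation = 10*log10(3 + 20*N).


3 + 20*N = 3 + 20*17.35 = 350
Att = 10*log10(350) = 25.441 dB


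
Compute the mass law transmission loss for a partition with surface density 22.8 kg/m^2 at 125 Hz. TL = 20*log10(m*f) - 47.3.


m * f = 22.8 * 125 = 2850
20*log10(2850) = 69.0969 dB
TL = 69.0969 - 47.3 = 21.797 dB


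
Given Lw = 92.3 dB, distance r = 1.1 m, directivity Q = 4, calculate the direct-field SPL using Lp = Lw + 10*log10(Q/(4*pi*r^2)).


4*pi*r^2 = 4*pi*1.1^2 = 15.2053 m^2
Q / (4*pi*r^2) = 4 / 15.2053 = 0.263066
Lp = 92.3 + 10*log10(0.263066) = 86.501 dB


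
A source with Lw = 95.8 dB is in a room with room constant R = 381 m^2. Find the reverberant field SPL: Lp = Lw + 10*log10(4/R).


4/R = 4/381 = 0.0104987
Lp = 95.8 + 10*log10(0.0104987) = 76.011 dB


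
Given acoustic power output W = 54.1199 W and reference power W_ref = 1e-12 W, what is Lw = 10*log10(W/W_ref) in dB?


W / W_ref = 54.1199 / 1e-12 = 5.41199e+13
Lw = 10 * log10(5.41199e+13) = 137.33 dB


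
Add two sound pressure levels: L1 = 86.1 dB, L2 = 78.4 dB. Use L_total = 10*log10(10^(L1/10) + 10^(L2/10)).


10^(86.1/10) = 4.0738e+08
10^(78.4/10) = 6.91831e+07
Sum = 4.0738e+08 + 6.91831e+07 = 4.76563e+08
L_total = 10*log10(4.76563e+08) = 86.781 dB


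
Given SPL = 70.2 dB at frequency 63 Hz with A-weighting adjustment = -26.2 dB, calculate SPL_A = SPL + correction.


A-weighting table: 63 Hz -> -26.2 dB correction
SPL_A = SPL + correction = 70.2 + (-26.2) = 44 dBA


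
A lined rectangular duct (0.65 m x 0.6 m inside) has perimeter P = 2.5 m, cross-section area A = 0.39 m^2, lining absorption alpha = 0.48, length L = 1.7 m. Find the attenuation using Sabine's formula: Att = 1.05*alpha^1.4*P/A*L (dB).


alpha^1.4 = 0.48^1.4 = 0.35788
Attenuation rate = 1.05 * alpha^1.4 * P / A
= 1.05 * 0.35788 * 2.5 / 0.39 = 2.40881 dB/m
Total Att = 2.40881 * 1.7 = 4.095 dB


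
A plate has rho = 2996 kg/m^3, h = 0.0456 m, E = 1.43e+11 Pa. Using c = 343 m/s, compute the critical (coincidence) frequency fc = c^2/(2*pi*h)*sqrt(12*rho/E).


12*rho/E = 12*2996/1.43e+11 = 2.51413e-07
sqrt(12*rho/E) = sqrt(2.51413e-07) = 0.000501411
c^2/(2*pi*h) = 343^2/(2*pi*0.0456) = 410623
fc = 410623 * 0.000501411 = 205.89 Hz


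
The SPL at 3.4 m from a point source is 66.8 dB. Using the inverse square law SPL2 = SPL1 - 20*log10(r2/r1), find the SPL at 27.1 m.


r2/r1 = 27.1/3.4 = 7.97059
Correction = 20*log10(7.97059) = 18.0298 dB
SPL2 = 66.8 - 18.0298 = 48.77 dB


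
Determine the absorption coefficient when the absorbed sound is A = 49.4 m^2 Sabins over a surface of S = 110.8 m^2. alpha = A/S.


Absorption coefficient = absorbed power / incident power
alpha = A / S = 49.4 / 110.8 = 0.44585


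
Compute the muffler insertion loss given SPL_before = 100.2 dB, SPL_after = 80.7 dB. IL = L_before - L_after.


Insertion loss = SPL without muffler - SPL with muffler
IL = 100.2 - 80.7 = 19.5 dB


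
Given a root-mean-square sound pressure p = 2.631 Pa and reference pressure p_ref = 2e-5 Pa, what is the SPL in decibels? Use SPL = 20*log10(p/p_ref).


p / p_ref = 2.631 / 2e-5 = 131550
SPL = 20 * log10(131550) = 102.38 dB


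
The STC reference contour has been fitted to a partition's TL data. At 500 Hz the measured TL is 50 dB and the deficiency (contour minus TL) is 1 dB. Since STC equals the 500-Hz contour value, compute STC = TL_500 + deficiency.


By ASTM E413, STC = value of the fitted reference contour at 500 Hz.
Contour value at 500 Hz = TL_500 + deficiency = 50 + 1 = 51
STC = 51


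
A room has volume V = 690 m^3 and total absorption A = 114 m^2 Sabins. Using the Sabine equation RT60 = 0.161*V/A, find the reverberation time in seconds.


RT60 = 0.161 * 690 / 114 = 0.97447 s


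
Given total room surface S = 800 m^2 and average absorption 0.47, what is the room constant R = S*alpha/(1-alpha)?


R = 800 * 0.47 / (1 - 0.47) = 709.43 m^2


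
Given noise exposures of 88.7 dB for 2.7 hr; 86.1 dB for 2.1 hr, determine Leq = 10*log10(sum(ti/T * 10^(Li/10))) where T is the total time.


T_total = 2.7 + 2.1 = 4.8 hr
(2.7/4.8) * 10^(88.7/10) = 4.16987e+08
(2.1/4.8) * 10^(86.1/10) = 1.78229e+08
Sum = 4.16987e+08 + 1.78229e+08 = 5.95216e+08
Leq = 10*log10(5.95216e+08) = 87.747 dB


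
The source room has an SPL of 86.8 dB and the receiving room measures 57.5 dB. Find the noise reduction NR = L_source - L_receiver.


NR = L_source - L_receiver (difference between source and receiving room levels)
NR = 86.8 - 57.5 = 29.3 dB


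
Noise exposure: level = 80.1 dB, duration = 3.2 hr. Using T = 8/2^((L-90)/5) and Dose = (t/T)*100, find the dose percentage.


T_allowed = 8 / 2^((80.1 - 90)/5) = 31.5594 hr
Dose = 3.2 / 31.5594 * 100 = 10.14 %


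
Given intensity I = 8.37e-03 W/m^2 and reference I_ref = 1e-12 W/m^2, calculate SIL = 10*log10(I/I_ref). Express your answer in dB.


I / I_ref = 8.37e-03 / 1e-12 = 8.37e+09
SIL = 10 * log10(8.37e+09) = 99.227 dB


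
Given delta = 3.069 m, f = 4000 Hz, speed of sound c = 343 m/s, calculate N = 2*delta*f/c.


N = 2*delta*f/c = 2*delta/lambda, where lambda = c/f
lambda = 343 / 4000 = 0.08575 m
N = 2 * 3.069 / 0.08575 = 71.58


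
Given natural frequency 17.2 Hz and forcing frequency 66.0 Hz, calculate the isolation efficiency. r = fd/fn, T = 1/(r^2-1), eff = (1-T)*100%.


r = 66.0 / 17.2 = 3.83721
r^2 - 1 = 3.83721^2 - 1 = 13.7242
T = 1/13.7242 = 0.072864
Efficiency = (1 - 0.072864)*100 = 92.714 %


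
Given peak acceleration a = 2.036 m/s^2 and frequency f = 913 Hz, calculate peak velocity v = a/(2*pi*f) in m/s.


omega = 2*pi*f = 2*pi*913 = 5736.55 rad/s
v = a / omega = 2.036 / 5736.55 = 0.00035492 m/s


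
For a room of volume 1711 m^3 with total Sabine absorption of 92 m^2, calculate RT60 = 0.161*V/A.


RT60 = 0.161 * 1711 / 92 = 2.9943 s


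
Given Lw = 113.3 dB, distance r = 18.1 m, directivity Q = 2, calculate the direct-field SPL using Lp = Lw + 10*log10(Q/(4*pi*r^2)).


4*pi*r^2 = 4*pi*18.1^2 = 4116.87 m^2
Q / (4*pi*r^2) = 2 / 4116.87 = 0.000485806
Lp = 113.3 + 10*log10(0.000485806) = 80.165 dB


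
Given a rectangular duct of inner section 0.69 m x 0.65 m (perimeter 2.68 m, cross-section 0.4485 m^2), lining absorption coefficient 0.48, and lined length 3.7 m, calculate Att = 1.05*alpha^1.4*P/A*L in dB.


alpha^1.4 = 0.48^1.4 = 0.35788
Attenuation rate = 1.05 * alpha^1.4 * P / A
= 1.05 * 0.35788 * 2.68 / 0.4485 = 2.24543 dB/m
Total Att = 2.24543 * 3.7 = 8.3081 dB


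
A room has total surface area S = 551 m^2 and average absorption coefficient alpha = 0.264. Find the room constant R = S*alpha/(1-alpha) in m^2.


R = 551 * 0.264 / (1 - 0.264) = 197.64 m^2


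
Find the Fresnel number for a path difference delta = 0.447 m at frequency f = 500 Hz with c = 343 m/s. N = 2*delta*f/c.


N = 2*delta*f/c = 2*delta/lambda, where lambda = c/f
lambda = 343 / 500 = 0.686 m
N = 2 * 0.447 / 0.686 = 1.3032


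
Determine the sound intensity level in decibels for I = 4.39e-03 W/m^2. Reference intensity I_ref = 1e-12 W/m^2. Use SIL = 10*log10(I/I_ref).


I / I_ref = 4.39e-03 / 1e-12 = 4.39e+09
SIL = 10 * log10(4.39e+09) = 96.425 dB


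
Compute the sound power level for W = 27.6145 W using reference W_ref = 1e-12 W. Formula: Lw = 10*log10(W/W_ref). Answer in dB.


W / W_ref = 27.6145 / 1e-12 = 2.76145e+13
Lw = 10 * log10(2.76145e+13) = 134.41 dB


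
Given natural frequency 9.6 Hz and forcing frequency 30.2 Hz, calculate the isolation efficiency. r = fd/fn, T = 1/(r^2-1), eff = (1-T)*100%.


r = 30.2 / 9.6 = 3.14583
r^2 - 1 = 3.14583^2 - 1 = 8.89625
T = 1/8.89625 = 0.112407
Efficiency = (1 - 0.112407)*100 = 88.759 %


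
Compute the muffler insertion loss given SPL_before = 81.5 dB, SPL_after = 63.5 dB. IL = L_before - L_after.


Insertion loss = SPL without muffler - SPL with muffler
IL = 81.5 - 63.5 = 18 dB


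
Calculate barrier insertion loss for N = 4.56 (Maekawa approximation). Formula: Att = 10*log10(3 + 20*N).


3 + 20*N = 3 + 20*4.56 = 94.2
Att = 10*log10(94.2) = 19.741 dB


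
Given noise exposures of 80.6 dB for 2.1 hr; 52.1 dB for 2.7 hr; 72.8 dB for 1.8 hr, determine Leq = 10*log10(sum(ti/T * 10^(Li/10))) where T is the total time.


T_total = 2.1 + 2.7 + 1.8 = 6.6 hr
(2.1/6.6) * 10^(80.6/10) = 3.65322e+07
(2.7/6.6) * 10^(52.1/10) = 66346.8
(1.8/6.6) * 10^(72.8/10) = 5.19671e+06
Sum = 3.65322e+07 + 66346.8 + 5.19671e+06 = 4.17953e+07
Leq = 10*log10(4.17953e+07) = 76.211 dB


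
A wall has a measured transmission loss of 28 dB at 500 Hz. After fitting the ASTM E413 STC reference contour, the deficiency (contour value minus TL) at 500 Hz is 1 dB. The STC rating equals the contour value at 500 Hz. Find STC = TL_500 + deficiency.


By ASTM E413, STC = value of the fitted reference contour at 500 Hz.
Contour value at 500 Hz = TL_500 + deficiency = 28 + 1 = 29
STC = 29


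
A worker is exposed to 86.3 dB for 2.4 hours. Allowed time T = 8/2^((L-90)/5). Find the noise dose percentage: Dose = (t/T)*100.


T_allowed = 8 / 2^((86.3 - 90)/5) = 13.3614 hr
Dose = 2.4 / 13.3614 * 100 = 17.962 %


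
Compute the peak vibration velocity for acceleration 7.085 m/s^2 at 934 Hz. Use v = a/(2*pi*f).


omega = 2*pi*f = 2*pi*934 = 5868.5 rad/s
v = a / omega = 7.085 / 5868.5 = 0.0012073 m/s


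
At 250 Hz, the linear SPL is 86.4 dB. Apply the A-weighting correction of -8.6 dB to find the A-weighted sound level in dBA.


A-weighting table: 250 Hz -> -8.6 dB correction
SPL_A = SPL + correction = 86.4 + (-8.6) = 77.8 dBA


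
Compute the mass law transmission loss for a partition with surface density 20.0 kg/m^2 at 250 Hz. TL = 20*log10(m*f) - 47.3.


m * f = 20.0 * 250 = 5000
20*log10(5000) = 73.9794 dB
TL = 73.9794 - 47.3 = 26.679 dB


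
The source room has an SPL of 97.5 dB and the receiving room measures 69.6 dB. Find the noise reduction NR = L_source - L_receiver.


NR = L_source - L_receiver (difference between source and receiving room levels)
NR = 97.5 - 69.6 = 27.9 dB


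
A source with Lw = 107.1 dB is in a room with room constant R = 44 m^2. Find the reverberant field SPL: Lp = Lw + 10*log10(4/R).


4/R = 4/44 = 0.0909091
Lp = 107.1 + 10*log10(0.0909091) = 96.686 dB


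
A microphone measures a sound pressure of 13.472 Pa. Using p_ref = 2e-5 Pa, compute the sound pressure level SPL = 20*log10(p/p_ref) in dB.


p / p_ref = 13.472 / 2e-5 = 673600
SPL = 20 * log10(673600) = 116.57 dB


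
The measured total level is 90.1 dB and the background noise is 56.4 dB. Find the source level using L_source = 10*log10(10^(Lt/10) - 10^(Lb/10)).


10^(90.1/10) = 1.02329e+09
10^(56.4/10) = 436516
Difference = 1.02329e+09 - 436516 = 1.02285e+09
L_source = 10*log10(1.02285e+09) = 90.098 dB


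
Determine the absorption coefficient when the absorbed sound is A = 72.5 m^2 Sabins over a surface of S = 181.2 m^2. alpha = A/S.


Absorption coefficient = absorbed power / incident power
alpha = A / S = 72.5 / 181.2 = 0.40011


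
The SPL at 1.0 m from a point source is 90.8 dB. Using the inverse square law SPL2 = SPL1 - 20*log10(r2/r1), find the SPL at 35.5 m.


r2/r1 = 35.5/1.0 = 35.5
Correction = 20*log10(35.5) = 31.0046 dB
SPL2 = 90.8 - 31.0046 = 59.795 dB


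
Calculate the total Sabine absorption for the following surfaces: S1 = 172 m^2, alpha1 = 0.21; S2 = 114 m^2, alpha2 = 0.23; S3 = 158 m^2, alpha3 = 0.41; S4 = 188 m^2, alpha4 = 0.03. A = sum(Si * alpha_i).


172 * 0.21 = 36.12
114 * 0.23 = 26.22
158 * 0.41 = 64.78
188 * 0.03 = 5.64
A_total = 36.12 + 26.22 + 64.78 + 5.64 = 132.76 m^2


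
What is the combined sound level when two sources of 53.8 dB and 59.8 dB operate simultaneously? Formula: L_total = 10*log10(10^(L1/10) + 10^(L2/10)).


10^(53.8/10) = 239883
10^(59.8/10) = 954993
Sum = 239883 + 954993 = 1.19488e+06
L_total = 10*log10(1.19488e+06) = 60.773 dB


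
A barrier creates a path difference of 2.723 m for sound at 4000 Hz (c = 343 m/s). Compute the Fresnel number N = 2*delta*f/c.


N = 2*delta*f/c = 2*delta/lambda, where lambda = c/f
lambda = 343 / 4000 = 0.08575 m
N = 2 * 2.723 / 0.08575 = 63.51


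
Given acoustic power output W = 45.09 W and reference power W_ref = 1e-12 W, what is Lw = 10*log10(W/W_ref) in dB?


W / W_ref = 45.09 / 1e-12 = 4.509e+13
Lw = 10 * log10(4.509e+13) = 136.54 dB


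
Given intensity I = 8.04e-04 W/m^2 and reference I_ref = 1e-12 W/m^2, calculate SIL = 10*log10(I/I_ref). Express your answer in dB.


I / I_ref = 8.04e-04 / 1e-12 = 8.04e+08
SIL = 10 * log10(8.04e+08) = 89.053 dB


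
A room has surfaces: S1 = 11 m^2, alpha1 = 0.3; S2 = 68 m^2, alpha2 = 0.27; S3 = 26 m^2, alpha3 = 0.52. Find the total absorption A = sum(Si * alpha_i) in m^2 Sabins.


11 * 0.3 = 3.3
68 * 0.27 = 18.36
26 * 0.52 = 13.52
A_total = 3.3 + 18.36 + 13.52 = 35.18 m^2


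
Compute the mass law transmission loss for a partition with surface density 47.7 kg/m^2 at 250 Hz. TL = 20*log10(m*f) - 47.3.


m * f = 47.7 * 250 = 11925
20*log10(11925) = 81.5292 dB
TL = 81.5292 - 47.3 = 34.229 dB


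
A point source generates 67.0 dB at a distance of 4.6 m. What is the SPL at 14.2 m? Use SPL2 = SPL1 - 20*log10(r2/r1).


r2/r1 = 14.2/4.6 = 3.08696
Correction = 20*log10(3.08696) = 9.79062 dB
SPL2 = 67.0 - 9.79062 = 57.209 dB


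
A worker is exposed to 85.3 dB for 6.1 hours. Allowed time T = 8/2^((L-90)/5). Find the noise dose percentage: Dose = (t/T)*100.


T_allowed = 8 / 2^((85.3 - 90)/5) = 15.3482 hr
Dose = 6.1 / 15.3482 * 100 = 39.744 %


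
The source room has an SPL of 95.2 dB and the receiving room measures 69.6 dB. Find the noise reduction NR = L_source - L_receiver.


NR = L_source - L_receiver (difference between source and receiving room levels)
NR = 95.2 - 69.6 = 25.6 dB


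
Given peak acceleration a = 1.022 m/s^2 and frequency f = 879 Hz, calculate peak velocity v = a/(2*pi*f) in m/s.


omega = 2*pi*f = 2*pi*879 = 5522.92 rad/s
v = a / omega = 1.022 / 5522.92 = 0.00018505 m/s


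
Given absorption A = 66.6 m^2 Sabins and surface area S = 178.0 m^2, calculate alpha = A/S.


Absorption coefficient = absorbed power / incident power
alpha = A / S = 66.6 / 178.0 = 0.37416


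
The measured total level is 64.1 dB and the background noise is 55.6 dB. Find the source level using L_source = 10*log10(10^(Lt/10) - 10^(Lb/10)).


10^(64.1/10) = 2.5704e+06
10^(55.6/10) = 363078
Difference = 2.5704e+06 - 363078 = 2.20732e+06
L_source = 10*log10(2.20732e+06) = 63.439 dB


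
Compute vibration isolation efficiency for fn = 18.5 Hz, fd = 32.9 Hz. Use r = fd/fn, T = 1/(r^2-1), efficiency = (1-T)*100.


r = 32.9 / 18.5 = 1.77838
r^2 - 1 = 1.77838^2 - 1 = 2.16264
T = 1/2.16264 = 0.462398
Efficiency = (1 - 0.462398)*100 = 53.76 %


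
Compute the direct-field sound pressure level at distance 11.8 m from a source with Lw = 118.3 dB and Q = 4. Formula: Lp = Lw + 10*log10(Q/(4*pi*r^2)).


4*pi*r^2 = 4*pi*11.8^2 = 1749.74 m^2
Q / (4*pi*r^2) = 4 / 1749.74 = 0.00228605
Lp = 118.3 + 10*log10(0.00228605) = 91.891 dB


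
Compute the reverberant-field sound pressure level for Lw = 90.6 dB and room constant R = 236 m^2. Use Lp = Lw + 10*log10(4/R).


4/R = 4/236 = 0.0169492
Lp = 90.6 + 10*log10(0.0169492) = 72.891 dB


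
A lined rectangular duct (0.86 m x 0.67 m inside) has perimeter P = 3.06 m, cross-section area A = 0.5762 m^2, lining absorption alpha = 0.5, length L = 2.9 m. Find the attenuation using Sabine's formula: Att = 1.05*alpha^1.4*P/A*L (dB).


alpha^1.4 = 0.5^1.4 = 0.378929
Attenuation rate = 1.05 * alpha^1.4 * P / A
= 1.05 * 0.378929 * 3.06 / 0.5762 = 2.11298 dB/m
Total Att = 2.11298 * 2.9 = 6.1276 dB


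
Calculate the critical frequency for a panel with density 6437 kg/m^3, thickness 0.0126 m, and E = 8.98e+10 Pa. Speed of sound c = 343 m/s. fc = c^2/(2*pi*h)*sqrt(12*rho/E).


12*rho/E = 12*6437/8.98e+10 = 8.60178e-07
sqrt(12*rho/E) = sqrt(8.60178e-07) = 0.000927458
c^2/(2*pi*h) = 343^2/(2*pi*0.0126) = 1.48607e+06
fc = 1.48607e+06 * 0.000927458 = 1378.3 Hz


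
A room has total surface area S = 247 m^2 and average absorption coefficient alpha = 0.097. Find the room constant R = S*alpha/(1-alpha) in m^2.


R = 247 * 0.097 / (1 - 0.097) = 26.533 m^2


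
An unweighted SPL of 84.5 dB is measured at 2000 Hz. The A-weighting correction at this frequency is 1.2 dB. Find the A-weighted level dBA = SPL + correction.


A-weighting table: 2000 Hz -> 1.2 dB correction
SPL_A = SPL + correction = 84.5 + (1.2) = 85.7 dBA


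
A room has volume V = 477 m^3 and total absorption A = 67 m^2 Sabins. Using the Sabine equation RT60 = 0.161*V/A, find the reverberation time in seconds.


RT60 = 0.161 * 477 / 67 = 1.1462 s


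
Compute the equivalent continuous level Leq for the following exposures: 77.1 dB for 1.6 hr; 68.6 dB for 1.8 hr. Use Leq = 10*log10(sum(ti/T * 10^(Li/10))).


T_total = 1.6 + 1.8 = 3.4 hr
(1.6/3.4) * 10^(77.1/10) = 2.41347e+07
(1.8/3.4) * 10^(68.6/10) = 3.83525e+06
Sum = 2.41347e+07 + 3.83525e+06 = 2.797e+07
Leq = 10*log10(2.797e+07) = 74.467 dB


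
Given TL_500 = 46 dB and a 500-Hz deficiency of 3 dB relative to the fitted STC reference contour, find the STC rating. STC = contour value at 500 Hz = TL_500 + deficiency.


By ASTM E413, STC = value of the fitted reference contour at 500 Hz.
Contour value at 500 Hz = TL_500 + deficiency = 46 + 3 = 49
STC = 49


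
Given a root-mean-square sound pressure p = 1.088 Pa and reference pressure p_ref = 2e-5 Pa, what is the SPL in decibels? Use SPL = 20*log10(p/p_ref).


p / p_ref = 1.088 / 2e-5 = 54400
SPL = 20 * log10(54400) = 94.712 dB


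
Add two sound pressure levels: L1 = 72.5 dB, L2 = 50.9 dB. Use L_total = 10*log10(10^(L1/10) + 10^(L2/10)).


10^(72.5/10) = 1.77828e+07
10^(50.9/10) = 123027
Sum = 1.77828e+07 + 123027 = 1.79058e+07
L_total = 10*log10(1.79058e+07) = 72.53 dB


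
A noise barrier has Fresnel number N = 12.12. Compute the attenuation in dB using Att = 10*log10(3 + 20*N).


3 + 20*N = 3 + 20*12.12 = 245.4
Att = 10*log10(245.4) = 23.899 dB


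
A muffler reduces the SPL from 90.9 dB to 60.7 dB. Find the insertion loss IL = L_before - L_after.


Insertion loss = SPL without muffler - SPL with muffler
IL = 90.9 - 60.7 = 30.2 dB


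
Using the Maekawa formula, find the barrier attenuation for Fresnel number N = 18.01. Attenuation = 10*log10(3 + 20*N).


3 + 20*N = 3 + 20*18.01 = 363.2
Att = 10*log10(363.2) = 25.601 dB


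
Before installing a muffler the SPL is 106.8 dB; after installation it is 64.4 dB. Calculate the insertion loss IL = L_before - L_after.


Insertion loss = SPL without muffler - SPL with muffler
IL = 106.8 - 64.4 = 42.4 dB


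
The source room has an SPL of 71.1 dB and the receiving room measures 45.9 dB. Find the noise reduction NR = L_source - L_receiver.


NR = L_source - L_receiver (difference between source and receiving room levels)
NR = 71.1 - 45.9 = 25.2 dB


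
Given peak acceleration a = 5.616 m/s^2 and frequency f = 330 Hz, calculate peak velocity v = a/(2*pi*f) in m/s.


omega = 2*pi*f = 2*pi*330 = 2073.45 rad/s
v = a / omega = 5.616 / 2073.45 = 0.0027085 m/s


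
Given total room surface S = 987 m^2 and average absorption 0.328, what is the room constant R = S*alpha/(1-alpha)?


R = 987 * 0.328 / (1 - 0.328) = 481.75 m^2


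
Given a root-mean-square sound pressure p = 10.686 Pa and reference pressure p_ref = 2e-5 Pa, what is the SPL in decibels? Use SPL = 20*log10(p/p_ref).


p / p_ref = 10.686 / 2e-5 = 534300
SPL = 20 * log10(534300) = 114.56 dB


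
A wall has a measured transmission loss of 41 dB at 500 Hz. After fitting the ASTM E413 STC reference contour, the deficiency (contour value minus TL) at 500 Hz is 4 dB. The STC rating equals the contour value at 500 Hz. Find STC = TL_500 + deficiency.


By ASTM E413, STC = value of the fitted reference contour at 500 Hz.
Contour value at 500 Hz = TL_500 + deficiency = 41 + 4 = 45
STC = 45


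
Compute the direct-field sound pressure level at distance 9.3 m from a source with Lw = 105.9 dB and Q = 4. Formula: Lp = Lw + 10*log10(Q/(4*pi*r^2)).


4*pi*r^2 = 4*pi*9.3^2 = 1086.87 m^2
Q / (4*pi*r^2) = 4 / 1086.87 = 0.00368029
Lp = 105.9 + 10*log10(0.00368029) = 81.559 dB


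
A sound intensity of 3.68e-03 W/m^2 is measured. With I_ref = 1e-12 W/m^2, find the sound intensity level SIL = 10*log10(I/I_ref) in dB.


I / I_ref = 3.68e-03 / 1e-12 = 3.68e+09
SIL = 10 * log10(3.68e+09) = 95.658 dB


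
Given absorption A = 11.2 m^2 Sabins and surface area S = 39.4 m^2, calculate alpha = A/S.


Absorption coefficient = absorbed power / incident power
alpha = A / S = 11.2 / 39.4 = 0.28426


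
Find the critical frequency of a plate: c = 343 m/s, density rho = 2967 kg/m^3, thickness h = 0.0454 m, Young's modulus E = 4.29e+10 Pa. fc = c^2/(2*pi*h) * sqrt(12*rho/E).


12*rho/E = 12*2967/4.29e+10 = 8.2993e-07
sqrt(12*rho/E) = sqrt(8.2993e-07) = 0.000911005
c^2/(2*pi*h) = 343^2/(2*pi*0.0454) = 412432
fc = 412432 * 0.000911005 = 375.73 Hz


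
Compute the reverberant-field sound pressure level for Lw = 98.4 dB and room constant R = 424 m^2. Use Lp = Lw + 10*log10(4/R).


4/R = 4/424 = 0.00943396
Lp = 98.4 + 10*log10(0.00943396) = 78.147 dB


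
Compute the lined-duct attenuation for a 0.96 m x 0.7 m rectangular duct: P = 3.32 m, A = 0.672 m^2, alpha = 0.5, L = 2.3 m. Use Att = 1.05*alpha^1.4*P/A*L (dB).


alpha^1.4 = 0.5^1.4 = 0.378929
Attenuation rate = 1.05 * alpha^1.4 * P / A
= 1.05 * 0.378929 * 3.32 / 0.672 = 1.96569 dB/m
Total Att = 1.96569 * 2.3 = 4.5211 dB


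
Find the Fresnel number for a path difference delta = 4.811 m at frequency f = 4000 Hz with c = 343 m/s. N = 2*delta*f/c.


N = 2*delta*f/c = 2*delta/lambda, where lambda = c/f
lambda = 343 / 4000 = 0.08575 m
N = 2 * 4.811 / 0.08575 = 112.21


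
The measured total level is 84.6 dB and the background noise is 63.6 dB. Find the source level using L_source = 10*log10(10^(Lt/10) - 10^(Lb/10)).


10^(84.6/10) = 2.88403e+08
10^(63.6/10) = 2.29087e+06
Difference = 2.88403e+08 - 2.29087e+06 = 2.86112e+08
L_source = 10*log10(2.86112e+08) = 84.565 dB


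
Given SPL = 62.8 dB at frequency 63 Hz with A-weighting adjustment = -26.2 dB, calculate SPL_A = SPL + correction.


A-weighting table: 63 Hz -> -26.2 dB correction
SPL_A = SPL + correction = 62.8 + (-26.2) = 36.6 dBA


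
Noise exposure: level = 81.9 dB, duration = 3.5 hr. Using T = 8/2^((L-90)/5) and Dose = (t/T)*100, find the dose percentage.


T_allowed = 8 / 2^((81.9 - 90)/5) = 24.59 hr
Dose = 3.5 / 24.59 * 100 = 14.233 %


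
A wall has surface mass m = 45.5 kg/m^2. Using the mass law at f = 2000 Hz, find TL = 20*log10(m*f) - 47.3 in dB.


m * f = 45.5 * 2000 = 91000
20*log10(91000) = 99.1808 dB
TL = 99.1808 - 47.3 = 51.881 dB


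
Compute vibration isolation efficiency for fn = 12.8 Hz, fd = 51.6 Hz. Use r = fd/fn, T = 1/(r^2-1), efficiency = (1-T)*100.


r = 51.6 / 12.8 = 4.03125
r^2 - 1 = 4.03125^2 - 1 = 15.251
T = 1/15.251 = 0.0655695
Efficiency = (1 - 0.0655695)*100 = 93.443 %


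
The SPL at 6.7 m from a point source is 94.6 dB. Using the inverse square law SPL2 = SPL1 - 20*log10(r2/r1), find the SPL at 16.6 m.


r2/r1 = 16.6/6.7 = 2.47761
Correction = 20*log10(2.47761) = 7.88066 dB
SPL2 = 94.6 - 7.88066 = 86.719 dB


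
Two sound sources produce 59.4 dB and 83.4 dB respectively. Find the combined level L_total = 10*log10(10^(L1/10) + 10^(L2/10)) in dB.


10^(59.4/10) = 870964
10^(83.4/10) = 2.18776e+08
Sum = 870964 + 2.18776e+08 = 2.19647e+08
L_total = 10*log10(2.19647e+08) = 83.417 dB


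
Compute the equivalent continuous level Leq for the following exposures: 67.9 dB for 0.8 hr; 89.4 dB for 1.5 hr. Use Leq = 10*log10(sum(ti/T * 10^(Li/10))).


T_total = 0.8 + 1.5 = 2.3 hr
(0.8/2.3) * 10^(67.9/10) = 2.14468e+06
(1.5/2.3) * 10^(89.4/10) = 5.6802e+08
Sum = 2.14468e+06 + 5.6802e+08 = 5.70165e+08
Leq = 10*log10(5.70165e+08) = 87.56 dB


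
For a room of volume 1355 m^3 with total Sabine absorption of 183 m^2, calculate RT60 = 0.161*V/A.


RT60 = 0.161 * 1355 / 183 = 1.1921 s


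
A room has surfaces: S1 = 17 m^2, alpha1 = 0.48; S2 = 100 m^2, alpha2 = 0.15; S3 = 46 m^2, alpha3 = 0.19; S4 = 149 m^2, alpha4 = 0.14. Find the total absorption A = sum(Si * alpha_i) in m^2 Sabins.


17 * 0.48 = 8.16
100 * 0.15 = 15
46 * 0.19 = 8.74
149 * 0.14 = 20.86
A_total = 8.16 + 15 + 8.74 + 20.86 = 52.76 m^2


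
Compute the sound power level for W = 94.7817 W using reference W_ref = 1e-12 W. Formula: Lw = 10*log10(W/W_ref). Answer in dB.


W / W_ref = 94.7817 / 1e-12 = 9.47817e+13
Lw = 10 * log10(9.47817e+13) = 139.77 dB


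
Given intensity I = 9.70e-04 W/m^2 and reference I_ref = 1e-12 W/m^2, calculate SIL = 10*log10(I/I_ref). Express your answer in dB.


I / I_ref = 9.70e-04 / 1e-12 = 9.7e+08
SIL = 10 * log10(9.7e+08) = 89.868 dB


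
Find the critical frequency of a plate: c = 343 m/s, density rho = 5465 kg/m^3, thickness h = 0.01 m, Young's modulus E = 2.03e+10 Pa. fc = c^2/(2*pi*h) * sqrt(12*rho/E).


12*rho/E = 12*5465/2.03e+10 = 3.23054e-06
sqrt(12*rho/E) = sqrt(3.23054e-06) = 0.00179737
c^2/(2*pi*h) = 343^2/(2*pi*0.01) = 1.87244e+06
fc = 1.87244e+06 * 0.00179737 = 3365.5 Hz


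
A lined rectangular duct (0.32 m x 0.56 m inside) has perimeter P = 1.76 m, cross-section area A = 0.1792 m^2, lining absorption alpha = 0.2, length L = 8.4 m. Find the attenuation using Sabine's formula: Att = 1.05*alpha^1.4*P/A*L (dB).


alpha^1.4 = 0.2^1.4 = 0.105061
Attenuation rate = 1.05 * alpha^1.4 * P / A
= 1.05 * 0.105061 * 1.76 / 0.1792 = 1.08344 dB/m
Total Att = 1.08344 * 8.4 = 9.1009 dB


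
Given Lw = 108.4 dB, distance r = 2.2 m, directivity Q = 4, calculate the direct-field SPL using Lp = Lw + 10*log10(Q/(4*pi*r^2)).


4*pi*r^2 = 4*pi*2.2^2 = 60.8212 m^2
Q / (4*pi*r^2) = 4 / 60.8212 = 0.0657665
Lp = 108.4 + 10*log10(0.0657665) = 96.58 dB


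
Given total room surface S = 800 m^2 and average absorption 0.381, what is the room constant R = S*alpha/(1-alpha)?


R = 800 * 0.381 / (1 - 0.381) = 492.41 m^2


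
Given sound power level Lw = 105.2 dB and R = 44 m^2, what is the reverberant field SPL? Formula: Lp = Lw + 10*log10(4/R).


4/R = 4/44 = 0.0909091
Lp = 105.2 + 10*log10(0.0909091) = 94.786 dB


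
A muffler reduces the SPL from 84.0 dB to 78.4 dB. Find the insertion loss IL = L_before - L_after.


Insertion loss = SPL without muffler - SPL with muffler
IL = 84.0 - 78.4 = 5.6 dB


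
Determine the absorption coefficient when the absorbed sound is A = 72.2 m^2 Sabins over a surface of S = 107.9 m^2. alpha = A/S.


Absorption coefficient = absorbed power / incident power
alpha = A / S = 72.2 / 107.9 = 0.66914


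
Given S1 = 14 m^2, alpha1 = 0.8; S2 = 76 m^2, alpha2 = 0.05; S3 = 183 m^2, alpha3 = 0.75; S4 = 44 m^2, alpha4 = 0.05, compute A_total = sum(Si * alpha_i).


14 * 0.8 = 11.2
76 * 0.05 = 3.8
183 * 0.75 = 137.25
44 * 0.05 = 2.2
A_total = 11.2 + 3.8 + 137.25 + 2.2 = 154.45 m^2


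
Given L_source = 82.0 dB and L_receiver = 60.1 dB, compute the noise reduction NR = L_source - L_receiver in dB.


NR = L_source - L_receiver (difference between source and receiving room levels)
NR = 82.0 - 60.1 = 21.9 dB


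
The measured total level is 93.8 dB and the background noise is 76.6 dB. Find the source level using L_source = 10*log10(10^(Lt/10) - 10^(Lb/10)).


10^(93.8/10) = 2.39883e+09
10^(76.6/10) = 4.57088e+07
Difference = 2.39883e+09 - 4.57088e+07 = 2.35312e+09
L_source = 10*log10(2.35312e+09) = 93.716 dB


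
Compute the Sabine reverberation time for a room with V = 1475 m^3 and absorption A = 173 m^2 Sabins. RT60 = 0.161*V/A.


RT60 = 0.161 * 1475 / 173 = 1.3727 s


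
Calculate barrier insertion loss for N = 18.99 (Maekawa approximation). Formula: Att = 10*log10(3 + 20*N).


3 + 20*N = 3 + 20*18.99 = 382.8
Att = 10*log10(382.8) = 25.83 dB


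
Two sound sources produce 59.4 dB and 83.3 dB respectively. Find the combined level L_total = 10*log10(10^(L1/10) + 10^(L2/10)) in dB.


10^(59.4/10) = 870964
10^(83.3/10) = 2.13796e+08
Sum = 870964 + 2.13796e+08 = 2.14667e+08
L_total = 10*log10(2.14667e+08) = 83.318 dB


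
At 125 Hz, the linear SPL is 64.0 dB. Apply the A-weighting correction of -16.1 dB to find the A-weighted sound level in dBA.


A-weighting table: 125 Hz -> -16.1 dB correction
SPL_A = SPL + correction = 64.0 + (-16.1) = 47.9 dBA


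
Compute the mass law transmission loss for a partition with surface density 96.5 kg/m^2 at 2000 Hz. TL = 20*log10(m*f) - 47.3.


m * f = 96.5 * 2000 = 193000
20*log10(193000) = 105.711 dB
TL = 105.711 - 47.3 = 58.411 dB


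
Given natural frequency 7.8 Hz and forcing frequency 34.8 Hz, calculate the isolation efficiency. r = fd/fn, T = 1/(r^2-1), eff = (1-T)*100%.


r = 34.8 / 7.8 = 4.46154
r^2 - 1 = 4.46154^2 - 1 = 18.9053
T = 1/18.9053 = 0.0528952
Efficiency = (1 - 0.0528952)*100 = 94.71 %


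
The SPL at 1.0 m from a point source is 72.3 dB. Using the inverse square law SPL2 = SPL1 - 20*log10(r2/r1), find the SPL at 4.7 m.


r2/r1 = 4.7/1.0 = 4.7
Correction = 20*log10(4.7) = 13.442 dB
SPL2 = 72.3 - 13.442 = 58.858 dB


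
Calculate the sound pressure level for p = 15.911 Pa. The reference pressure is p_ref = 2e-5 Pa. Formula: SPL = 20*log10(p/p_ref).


p / p_ref = 15.911 / 2e-5 = 795550
SPL = 20 * log10(795550) = 118.01 dB


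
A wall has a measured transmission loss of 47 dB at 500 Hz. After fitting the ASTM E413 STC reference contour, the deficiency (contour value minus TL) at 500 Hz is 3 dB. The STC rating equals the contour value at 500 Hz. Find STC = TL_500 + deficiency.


By ASTM E413, STC = value of the fitted reference contour at 500 Hz.
Contour value at 500 Hz = TL_500 + deficiency = 47 + 3 = 50
STC = 50


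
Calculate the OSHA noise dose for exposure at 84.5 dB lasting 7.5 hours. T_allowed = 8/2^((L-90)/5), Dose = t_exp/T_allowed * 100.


T_allowed = 8 / 2^((84.5 - 90)/5) = 17.1484 hr
Dose = 7.5 / 17.1484 * 100 = 43.736 %


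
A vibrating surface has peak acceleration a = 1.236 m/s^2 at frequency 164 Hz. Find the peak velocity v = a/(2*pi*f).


omega = 2*pi*f = 2*pi*164 = 1030.44 rad/s
v = a / omega = 1.236 / 1030.44 = 0.0011995 m/s


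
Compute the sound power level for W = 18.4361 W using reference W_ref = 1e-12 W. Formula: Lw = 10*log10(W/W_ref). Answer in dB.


W / W_ref = 18.4361 / 1e-12 = 1.84361e+13
Lw = 10 * log10(1.84361e+13) = 132.66 dB


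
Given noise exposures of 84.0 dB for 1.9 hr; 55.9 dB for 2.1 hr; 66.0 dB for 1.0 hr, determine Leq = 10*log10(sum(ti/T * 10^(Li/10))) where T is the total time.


T_total = 1.9 + 2.1 + 1.0 = 5.0 hr
(1.9/5.0) * 10^(84.0/10) = 9.54517e+07
(2.1/5.0) * 10^(55.9/10) = 163399
(1.0/5.0) * 10^(66.0/10) = 796214
Sum = 9.54517e+07 + 163399 + 796214 = 9.64113e+07
Leq = 10*log10(9.64113e+07) = 79.841 dB


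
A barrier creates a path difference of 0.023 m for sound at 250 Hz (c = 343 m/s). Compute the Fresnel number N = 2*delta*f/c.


N = 2*delta*f/c = 2*delta/lambda, where lambda = c/f
lambda = 343 / 250 = 1.372 m
N = 2 * 0.023 / 1.372 = 0.033528


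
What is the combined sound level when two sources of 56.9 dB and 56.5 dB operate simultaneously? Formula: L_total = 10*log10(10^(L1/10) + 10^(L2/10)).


10^(56.9/10) = 489779
10^(56.5/10) = 446684
Sum = 489779 + 446684 = 936463
L_total = 10*log10(936463) = 59.715 dB


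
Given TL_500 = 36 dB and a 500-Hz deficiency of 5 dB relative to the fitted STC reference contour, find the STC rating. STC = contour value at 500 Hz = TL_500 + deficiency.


By ASTM E413, STC = value of the fitted reference contour at 500 Hz.
Contour value at 500 Hz = TL_500 + deficiency = 36 + 5 = 41
STC = 41


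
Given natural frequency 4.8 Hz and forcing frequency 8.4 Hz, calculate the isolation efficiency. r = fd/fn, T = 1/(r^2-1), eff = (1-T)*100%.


r = 8.4 / 4.8 = 1.75
r^2 - 1 = 1.75^2 - 1 = 2.0625
T = 1/2.0625 = 0.484848
Efficiency = (1 - 0.484848)*100 = 51.515 %


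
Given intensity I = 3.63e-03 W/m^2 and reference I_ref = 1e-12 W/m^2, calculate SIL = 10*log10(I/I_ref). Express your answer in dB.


I / I_ref = 3.63e-03 / 1e-12 = 3.63e+09
SIL = 10 * log10(3.63e+09) = 95.599 dB


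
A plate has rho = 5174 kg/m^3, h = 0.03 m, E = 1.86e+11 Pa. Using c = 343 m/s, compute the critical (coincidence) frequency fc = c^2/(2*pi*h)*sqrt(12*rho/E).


12*rho/E = 12*5174/1.86e+11 = 3.33806e-07
sqrt(12*rho/E) = sqrt(3.33806e-07) = 0.000577759
c^2/(2*pi*h) = 343^2/(2*pi*0.03) = 624147
fc = 624147 * 0.000577759 = 360.61 Hz


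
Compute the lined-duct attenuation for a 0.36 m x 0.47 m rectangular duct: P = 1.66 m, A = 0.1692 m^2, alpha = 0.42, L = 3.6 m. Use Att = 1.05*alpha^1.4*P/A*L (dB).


alpha^1.4 = 0.42^1.4 = 0.296858
Attenuation rate = 1.05 * alpha^1.4 * P / A
= 1.05 * 0.296858 * 1.66 / 0.1692 = 3.05806 dB/m
Total Att = 3.05806 * 3.6 = 11.009 dB


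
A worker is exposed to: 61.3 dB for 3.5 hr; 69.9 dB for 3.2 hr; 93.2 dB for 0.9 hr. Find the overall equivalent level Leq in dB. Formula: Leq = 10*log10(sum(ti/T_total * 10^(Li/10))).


T_total = 3.5 + 3.2 + 0.9 = 7.6 hr
(3.5/7.6) * 10^(61.3/10) = 621233
(3.2/7.6) * 10^(69.9/10) = 4.11468e+06
(0.9/7.6) * 10^(93.2/10) = 2.47417e+08
Sum = 621233 + 4.11468e+06 + 2.47417e+08 = 2.52153e+08
Leq = 10*log10(2.52153e+08) = 84.017 dB


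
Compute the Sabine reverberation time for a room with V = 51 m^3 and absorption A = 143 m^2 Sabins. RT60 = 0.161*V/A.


RT60 = 0.161 * 51 / 143 = 0.05742 s


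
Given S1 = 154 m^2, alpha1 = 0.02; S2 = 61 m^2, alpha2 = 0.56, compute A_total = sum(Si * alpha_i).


154 * 0.02 = 3.08
61 * 0.56 = 34.16
A_total = 3.08 + 34.16 = 37.24 m^2


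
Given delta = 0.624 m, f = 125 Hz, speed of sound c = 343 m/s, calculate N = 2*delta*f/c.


N = 2*delta*f/c = 2*delta/lambda, where lambda = c/f
lambda = 343 / 125 = 2.744 m
N = 2 * 0.624 / 2.744 = 0.45481


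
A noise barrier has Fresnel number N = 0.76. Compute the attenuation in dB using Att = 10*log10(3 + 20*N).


3 + 20*N = 3 + 20*0.76 = 18.2
Att = 10*log10(18.2) = 12.601 dB


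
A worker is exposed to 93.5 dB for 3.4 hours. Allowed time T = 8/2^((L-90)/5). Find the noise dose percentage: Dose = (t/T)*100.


T_allowed = 8 / 2^((93.5 - 90)/5) = 4.92458 hr
Dose = 3.4 / 4.92458 * 100 = 69.041 %


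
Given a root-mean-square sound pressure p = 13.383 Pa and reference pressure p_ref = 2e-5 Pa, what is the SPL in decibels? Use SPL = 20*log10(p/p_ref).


p / p_ref = 13.383 / 2e-5 = 669150
SPL = 20 * log10(669150) = 116.51 dB


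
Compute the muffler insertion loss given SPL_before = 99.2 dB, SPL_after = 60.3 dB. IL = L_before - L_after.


Insertion loss = SPL without muffler - SPL with muffler
IL = 99.2 - 60.3 = 38.9 dB


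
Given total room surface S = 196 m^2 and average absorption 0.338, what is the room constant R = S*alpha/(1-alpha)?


R = 196 * 0.338 / (1 - 0.338) = 100.07 m^2


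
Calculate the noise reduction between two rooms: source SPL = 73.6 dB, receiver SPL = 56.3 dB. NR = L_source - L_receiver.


NR = L_source - L_receiver (difference between source and receiving room levels)
NR = 73.6 - 56.3 = 17.3 dB


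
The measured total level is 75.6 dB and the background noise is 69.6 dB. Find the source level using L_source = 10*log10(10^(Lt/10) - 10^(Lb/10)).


10^(75.6/10) = 3.63078e+07
10^(69.6/10) = 9.12011e+06
Difference = 3.63078e+07 - 9.12011e+06 = 2.71877e+07
L_source = 10*log10(2.71877e+07) = 74.344 dB


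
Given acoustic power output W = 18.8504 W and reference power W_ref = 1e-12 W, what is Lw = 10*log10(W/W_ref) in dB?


W / W_ref = 18.8504 / 1e-12 = 1.88504e+13
Lw = 10 * log10(1.88504e+13) = 132.75 dB


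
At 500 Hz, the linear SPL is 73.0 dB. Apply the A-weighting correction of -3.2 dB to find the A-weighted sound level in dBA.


A-weighting table: 500 Hz -> -3.2 dB correction
SPL_A = SPL + correction = 73.0 + (-3.2) = 69.8 dBA


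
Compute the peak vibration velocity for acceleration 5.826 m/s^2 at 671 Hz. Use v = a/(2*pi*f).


omega = 2*pi*f = 2*pi*671 = 4216.02 rad/s
v = a / omega = 5.826 / 4216.02 = 0.0013819 m/s


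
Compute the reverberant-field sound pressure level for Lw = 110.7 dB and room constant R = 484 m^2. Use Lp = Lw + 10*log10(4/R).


4/R = 4/484 = 0.00826446
Lp = 110.7 + 10*log10(0.00826446) = 89.872 dB


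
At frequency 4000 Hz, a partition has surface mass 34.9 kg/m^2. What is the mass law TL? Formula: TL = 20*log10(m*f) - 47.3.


m * f = 34.9 * 4000 = 139600
20*log10(139600) = 102.898 dB
TL = 102.898 - 47.3 = 55.598 dB


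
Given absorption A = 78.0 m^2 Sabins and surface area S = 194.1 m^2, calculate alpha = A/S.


Absorption coefficient = absorbed power / incident power
alpha = A / S = 78.0 / 194.1 = 0.40185


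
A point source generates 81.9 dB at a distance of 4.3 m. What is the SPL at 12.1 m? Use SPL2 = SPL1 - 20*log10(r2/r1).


r2/r1 = 12.1/4.3 = 2.81395
Correction = 20*log10(2.81395) = 8.98633 dB
SPL2 = 81.9 - 8.98633 = 72.914 dB


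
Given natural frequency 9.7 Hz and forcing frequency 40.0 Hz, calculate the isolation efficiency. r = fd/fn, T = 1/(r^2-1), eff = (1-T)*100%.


r = 40.0 / 9.7 = 4.12371
r^2 - 1 = 4.12371^2 - 1 = 16.005
T = 1/16.005 = 0.0624805
Efficiency = (1 - 0.0624805)*100 = 93.752 %


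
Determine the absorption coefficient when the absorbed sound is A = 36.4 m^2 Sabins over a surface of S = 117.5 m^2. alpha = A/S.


Absorption coefficient = absorbed power / incident power
alpha = A / S = 36.4 / 117.5 = 0.30979


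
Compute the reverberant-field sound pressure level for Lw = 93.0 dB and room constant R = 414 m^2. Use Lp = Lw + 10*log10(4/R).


4/R = 4/414 = 0.00966184
Lp = 93.0 + 10*log10(0.00966184) = 72.851 dB


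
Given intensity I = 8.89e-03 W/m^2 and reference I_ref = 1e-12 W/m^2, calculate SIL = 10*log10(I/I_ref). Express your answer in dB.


I / I_ref = 8.89e-03 / 1e-12 = 8.89e+09
SIL = 10 * log10(8.89e+09) = 99.489 dB


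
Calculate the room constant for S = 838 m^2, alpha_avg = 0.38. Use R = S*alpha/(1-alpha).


R = 838 * 0.38 / (1 - 0.38) = 513.61 m^2


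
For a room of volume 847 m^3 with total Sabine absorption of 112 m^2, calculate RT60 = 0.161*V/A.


RT60 = 0.161 * 847 / 112 = 1.2176 s


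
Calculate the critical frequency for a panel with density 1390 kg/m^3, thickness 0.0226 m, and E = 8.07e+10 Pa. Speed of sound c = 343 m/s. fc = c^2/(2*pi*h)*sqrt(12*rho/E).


12*rho/E = 12*1390/8.07e+10 = 2.06691e-07
sqrt(12*rho/E) = sqrt(2.06691e-07) = 0.000454633
c^2/(2*pi*h) = 343^2/(2*pi*0.0226) = 828514
fc = 828514 * 0.000454633 = 376.67 Hz


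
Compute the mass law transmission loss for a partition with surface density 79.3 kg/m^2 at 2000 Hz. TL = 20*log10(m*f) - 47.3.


m * f = 79.3 * 2000 = 158600
20*log10(158600) = 104.006 dB
TL = 104.006 - 47.3 = 56.706 dB
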